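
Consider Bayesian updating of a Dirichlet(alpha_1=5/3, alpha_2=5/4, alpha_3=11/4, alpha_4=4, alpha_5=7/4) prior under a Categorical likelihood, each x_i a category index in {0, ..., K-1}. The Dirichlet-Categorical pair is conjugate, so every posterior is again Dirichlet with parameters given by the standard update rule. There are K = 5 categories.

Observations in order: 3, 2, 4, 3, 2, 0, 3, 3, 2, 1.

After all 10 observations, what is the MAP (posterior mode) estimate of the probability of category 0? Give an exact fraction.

20/197

obs 1: x=3 → posterior Dirichlet(5/3, 5/4, 11/4, 5, 7/4)
obs 2: x=2 → posterior Dirichlet(5/3, 5/4, 15/4, 5, 7/4)
obs 3: x=4 → posterior Dirichlet(5/3, 5/4, 15/4, 5, 11/4)
obs 4: x=3 → posterior Dirichlet(5/3, 5/4, 15/4, 6, 11/4)
obs 5: x=2 → posterior Dirichlet(5/3, 5/4, 19/4, 6, 11/4)
obs 6: x=0 → posterior Dirichlet(8/3, 5/4, 19/4, 6, 11/4)
obs 7: x=3 → posterior Dirichlet(8/3, 5/4, 19/4, 7, 11/4)
obs 8: x=3 → posterior Dirichlet(8/3, 5/4, 19/4, 8, 11/4)
obs 9: x=2 → posterior Dirichlet(8/3, 5/4, 23/4, 8, 11/4)
obs 10: x=1 → posterior Dirichlet(8/3, 9/4, 23/4, 8, 11/4)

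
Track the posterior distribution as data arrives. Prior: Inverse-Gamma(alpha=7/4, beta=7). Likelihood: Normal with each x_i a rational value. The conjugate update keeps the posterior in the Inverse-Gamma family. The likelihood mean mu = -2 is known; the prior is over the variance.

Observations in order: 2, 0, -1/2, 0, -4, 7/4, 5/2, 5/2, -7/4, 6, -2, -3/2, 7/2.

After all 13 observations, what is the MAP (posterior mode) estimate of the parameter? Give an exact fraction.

1547/148

obs 1: x=2 → posterior Inverse-Gamma(9/4, 15)
obs 2: x=0 → posterior Inverse-Gamma(11/4, 17)
obs 3: x=-1/2 → posterior Inverse-Gamma(13/4, 145/8)
obs 4: x=0 → posterior Inverse-Gamma(15/4, 161/8)
obs 5: x=-4 → posterior Inverse-Gamma(17/4, 177/8)
obs 6: x=7/4 → posterior Inverse-Gamma(19/4, 933/32)
obs 7: x=5/2 → posterior Inverse-Gamma(21/4, 1257/32)
obs 8: x=5/2 → posterior Inverse-Gamma(23/4, 1581/32)
obs 9: x=-7/4 → posterior Inverse-Gamma(25/4, 791/16)
obs 10: x=6 → posterior Inverse-Gamma(27/4, 1303/16)
obs 11: x=-2 → posterior Inverse-Gamma(29/4, 1303/16)
obs 12: x=-3/2 → posterior Inverse-Gamma(31/4, 1305/16)
obs 13: x=7/2 → posterior Inverse-Gamma(33/4, 1547/16)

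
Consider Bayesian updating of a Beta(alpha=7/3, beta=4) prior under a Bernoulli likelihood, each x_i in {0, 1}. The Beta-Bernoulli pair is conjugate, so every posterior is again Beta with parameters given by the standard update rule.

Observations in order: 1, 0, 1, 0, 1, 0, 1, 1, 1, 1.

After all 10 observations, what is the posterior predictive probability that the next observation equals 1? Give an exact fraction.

4/7

obs 1: x=1 → posterior Beta(10/3, 4)
obs 2: x=0 → posterior Beta(10/3, 5)
obs 3: x=1 → posterior Beta(13/3, 5)
obs 4: x=0 → posterior Beta(13/3, 6)
obs 5: x=1 → posterior Beta(16/3, 6)
obs 6: x=0 → posterior Beta(16/3, 7)
obs 7: x=1 → posterior Beta(19/3, 7)
obs 8: x=1 → posterior Beta(22/3, 7)
obs 9: x=1 → posterior Beta(25/3, 7)
obs 10: x=1 → posterior Beta(28/3, 7)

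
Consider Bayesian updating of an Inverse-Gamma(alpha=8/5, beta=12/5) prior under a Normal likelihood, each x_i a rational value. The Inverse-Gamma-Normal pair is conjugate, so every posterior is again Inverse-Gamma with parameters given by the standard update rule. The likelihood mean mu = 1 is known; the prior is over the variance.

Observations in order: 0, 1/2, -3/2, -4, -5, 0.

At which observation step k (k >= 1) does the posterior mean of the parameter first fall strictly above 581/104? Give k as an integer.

obs 1: x=0 → posterior Inverse-Gamma(21/10, 29/10)
obs 2: x=1/2 → posterior Inverse-Gamma(13/5, 121/40)
obs 3: x=-3/2 → posterior Inverse-Gamma(31/10, 123/20)
obs 4: x=-4 → posterior Inverse-Gamma(18/5, 373/20)
obs 5: x=-5 → posterior Inverse-Gamma(41/10, 733/20)
obs 6: x=0 → posterior Inverse-Gamma(23/5, 743/20)

k = 4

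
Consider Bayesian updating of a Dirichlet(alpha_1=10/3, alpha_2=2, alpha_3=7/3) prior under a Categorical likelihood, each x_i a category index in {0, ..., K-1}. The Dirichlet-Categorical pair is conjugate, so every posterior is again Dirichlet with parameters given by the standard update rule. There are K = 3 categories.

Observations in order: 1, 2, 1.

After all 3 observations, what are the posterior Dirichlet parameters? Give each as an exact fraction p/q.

obs 1: x=1 → posterior Dirichlet(10/3, 3, 7/3)
obs 2: x=2 → posterior Dirichlet(10/3, 3, 10/3)
obs 3: x=1 → posterior Dirichlet(10/3, 4, 10/3)

alpha_1=10/3, alpha_2=4, alpha_3=10/3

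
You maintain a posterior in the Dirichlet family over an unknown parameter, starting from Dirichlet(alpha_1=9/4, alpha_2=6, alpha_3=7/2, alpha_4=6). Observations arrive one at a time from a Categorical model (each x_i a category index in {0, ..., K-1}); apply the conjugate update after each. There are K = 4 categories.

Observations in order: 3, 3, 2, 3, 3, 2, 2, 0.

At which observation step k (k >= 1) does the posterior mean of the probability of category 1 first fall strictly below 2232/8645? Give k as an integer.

obs 1: x=3 → posterior Dirichlet(9/4, 6, 7/2, 7)
obs 2: x=3 → posterior Dirichlet(9/4, 6, 7/2, 8)
obs 3: x=2 → posterior Dirichlet(9/4, 6, 9/2, 8)
obs 4: x=3 → posterior Dirichlet(9/4, 6, 9/2, 9)
obs 5: x=3 → posterior Dirichlet(9/4, 6, 9/2, 10)
obs 6: x=2 → posterior Dirichlet(9/4, 6, 11/2, 10)
obs 7: x=2 → posterior Dirichlet(9/4, 6, 13/2, 10)
obs 8: x=0 → posterior Dirichlet(13/4, 6, 13/2, 10)

k = 6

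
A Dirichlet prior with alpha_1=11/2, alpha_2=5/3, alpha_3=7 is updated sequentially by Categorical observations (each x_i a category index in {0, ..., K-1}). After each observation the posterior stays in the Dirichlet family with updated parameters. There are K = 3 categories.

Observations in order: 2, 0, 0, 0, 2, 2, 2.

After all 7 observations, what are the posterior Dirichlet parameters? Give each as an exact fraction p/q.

alpha_1=17/2, alpha_2=5/3, alpha_3=11

obs 1: x=2 → posterior Dirichlet(11/2, 5/3, 8)
obs 2: x=0 → posterior Dirichlet(13/2, 5/3, 8)
obs 3: x=0 → posterior Dirichlet(15/2, 5/3, 8)
obs 4: x=0 → posterior Dirichlet(17/2, 5/3, 8)
obs 5: x=2 → posterior Dirichlet(17/2, 5/3, 9)
obs 6: x=2 → posterior Dirichlet(17/2, 5/3, 10)
obs 7: x=2 → posterior Dirichlet(17/2, 5/3, 11)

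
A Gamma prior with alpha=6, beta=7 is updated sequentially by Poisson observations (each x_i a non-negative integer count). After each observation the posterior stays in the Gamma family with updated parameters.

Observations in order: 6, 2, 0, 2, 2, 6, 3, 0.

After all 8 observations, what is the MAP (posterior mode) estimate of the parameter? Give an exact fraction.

obs 1: x=6 → posterior Gamma(12, 8)
obs 2: x=2 → posterior Gamma(14, 9)
obs 3: x=0 → posterior Gamma(14, 10)
obs 4: x=2 → posterior Gamma(16, 11)
obs 5: x=2 → posterior Gamma(18, 12)
obs 6: x=6 → posterior Gamma(24, 13)
obs 7: x=3 → posterior Gamma(27, 14)
obs 8: x=0 → posterior Gamma(27, 15)

26/15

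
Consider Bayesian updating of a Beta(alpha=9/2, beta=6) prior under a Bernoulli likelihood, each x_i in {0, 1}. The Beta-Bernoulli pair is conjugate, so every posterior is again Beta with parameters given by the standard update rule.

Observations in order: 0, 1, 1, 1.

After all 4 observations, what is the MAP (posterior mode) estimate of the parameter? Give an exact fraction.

obs 1: x=0 → posterior Beta(9/2, 7)
obs 2: x=1 → posterior Beta(11/2, 7)
obs 3: x=1 → posterior Beta(13/2, 7)
obs 4: x=1 → posterior Beta(15/2, 7)

13/25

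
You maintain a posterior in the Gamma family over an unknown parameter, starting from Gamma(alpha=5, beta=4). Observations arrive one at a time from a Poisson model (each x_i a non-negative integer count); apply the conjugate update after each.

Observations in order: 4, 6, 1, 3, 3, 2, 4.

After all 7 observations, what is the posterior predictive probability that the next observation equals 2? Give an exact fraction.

obs 1: x=4 → posterior Gamma(9, 5)
obs 2: x=6 → posterior Gamma(15, 6)
obs 3: x=1 → posterior Gamma(16, 7)
obs 4: x=3 → posterior Gamma(19, 8)
obs 5: x=3 → posterior Gamma(22, 9)
obs 6: x=2 → posterior Gamma(24, 10)
obs 7: x=4 → posterior Gamma(28, 11)

29274617029619344509648241008443/118688156899884903164475145715712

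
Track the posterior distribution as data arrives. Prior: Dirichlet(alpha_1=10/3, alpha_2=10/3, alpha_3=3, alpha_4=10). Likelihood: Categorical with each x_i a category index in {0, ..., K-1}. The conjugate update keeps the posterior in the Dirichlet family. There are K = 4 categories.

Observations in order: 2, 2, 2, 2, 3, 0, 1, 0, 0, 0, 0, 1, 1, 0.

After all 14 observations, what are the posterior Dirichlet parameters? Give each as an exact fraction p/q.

alpha_1=28/3, alpha_2=19/3, alpha_3=7, alpha_4=11

obs 1: x=2 → posterior Dirichlet(10/3, 10/3, 4, 10)
obs 2: x=2 → posterior Dirichlet(10/3, 10/3, 5, 10)
obs 3: x=2 → posterior Dirichlet(10/3, 10/3, 6, 10)
obs 4: x=2 → posterior Dirichlet(10/3, 10/3, 7, 10)
obs 5: x=3 → posterior Dirichlet(10/3, 10/3, 7, 11)
obs 6: x=0 → posterior Dirichlet(13/3, 10/3, 7, 11)
obs 7: x=1 → posterior Dirichlet(13/3, 13/3, 7, 11)
obs 8: x=0 → posterior Dirichlet(16/3, 13/3, 7, 11)
obs 9: x=0 → posterior Dirichlet(19/3, 13/3, 7, 11)
obs 10: x=0 → posterior Dirichlet(22/3, 13/3, 7, 11)
obs 11: x=0 → posterior Dirichlet(25/3, 13/3, 7, 11)
obs 12: x=1 → posterior Dirichlet(25/3, 16/3, 7, 11)
obs 13: x=1 → posterior Dirichlet(25/3, 19/3, 7, 11)
obs 14: x=0 → posterior Dirichlet(28/3, 19/3, 7, 11)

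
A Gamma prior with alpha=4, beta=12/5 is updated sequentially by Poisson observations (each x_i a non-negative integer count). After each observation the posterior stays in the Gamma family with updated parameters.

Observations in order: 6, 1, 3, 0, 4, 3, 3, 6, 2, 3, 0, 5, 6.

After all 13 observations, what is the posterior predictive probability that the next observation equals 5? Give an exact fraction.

obs 1: x=6 → posterior Gamma(10, 17/5)
obs 2: x=1 → posterior Gamma(11, 22/5)
obs 3: x=3 → posterior Gamma(14, 27/5)
obs 4: x=0 → posterior Gamma(14, 32/5)
obs 5: x=4 → posterior Gamma(18, 37/5)
obs 6: x=3 → posterior Gamma(21, 42/5)
obs 7: x=3 → posterior Gamma(24, 47/5)
obs 8: x=6 → posterior Gamma(30, 52/5)
obs 9: x=2 → posterior Gamma(32, 57/5)
obs 10: x=3 → posterior Gamma(35, 62/5)
obs 11: x=0 → posterior Gamma(35, 67/5)
obs 12: x=5 → posterior Gamma(40, 72/5)
obs 13: x=6 → posterior Gamma(46, 77/5)

497067259127951693001269706914402527233292602624605205067202418658704879037281076768028010015625/5028245627020840007137397836646554673111997325915975080093340938965827108398791107492504609488896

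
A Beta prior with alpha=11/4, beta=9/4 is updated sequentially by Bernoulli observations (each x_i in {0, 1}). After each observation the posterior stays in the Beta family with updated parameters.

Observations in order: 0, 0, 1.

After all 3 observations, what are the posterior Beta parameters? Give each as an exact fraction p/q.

obs 1: x=0 → posterior Beta(11/4, 13/4)
obs 2: x=0 → posterior Beta(11/4, 17/4)
obs 3: x=1 → posterior Beta(15/4, 17/4)

alpha=15/4, beta=17/4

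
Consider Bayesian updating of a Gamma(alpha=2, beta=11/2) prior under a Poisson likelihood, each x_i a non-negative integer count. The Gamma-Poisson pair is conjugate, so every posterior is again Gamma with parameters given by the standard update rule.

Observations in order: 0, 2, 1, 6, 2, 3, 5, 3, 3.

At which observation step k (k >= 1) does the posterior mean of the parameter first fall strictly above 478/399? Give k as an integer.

k = 5

obs 1: x=0 → posterior Gamma(2, 13/2)
obs 2: x=2 → posterior Gamma(4, 15/2)
obs 3: x=1 → posterior Gamma(5, 17/2)
obs 4: x=6 → posterior Gamma(11, 19/2)
obs 5: x=2 → posterior Gamma(13, 21/2)
obs 6: x=3 → posterior Gamma(16, 23/2)
obs 7: x=5 → posterior Gamma(21, 25/2)
obs 8: x=3 → posterior Gamma(24, 27/2)
obs 9: x=3 → posterior Gamma(27, 29/2)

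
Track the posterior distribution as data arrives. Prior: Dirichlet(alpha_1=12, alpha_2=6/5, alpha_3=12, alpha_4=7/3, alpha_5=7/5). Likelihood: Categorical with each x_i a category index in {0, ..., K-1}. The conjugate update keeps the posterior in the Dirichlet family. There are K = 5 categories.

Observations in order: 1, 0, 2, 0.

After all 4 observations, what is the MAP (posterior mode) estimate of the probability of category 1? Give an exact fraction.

18/419

obs 1: x=1 → posterior Dirichlet(12, 11/5, 12, 7/3, 7/5)
obs 2: x=0 → posterior Dirichlet(13, 11/5, 12, 7/3, 7/5)
obs 3: x=2 → posterior Dirichlet(13, 11/5, 13, 7/3, 7/5)
obs 4: x=0 → posterior Dirichlet(14, 11/5, 13, 7/3, 7/5)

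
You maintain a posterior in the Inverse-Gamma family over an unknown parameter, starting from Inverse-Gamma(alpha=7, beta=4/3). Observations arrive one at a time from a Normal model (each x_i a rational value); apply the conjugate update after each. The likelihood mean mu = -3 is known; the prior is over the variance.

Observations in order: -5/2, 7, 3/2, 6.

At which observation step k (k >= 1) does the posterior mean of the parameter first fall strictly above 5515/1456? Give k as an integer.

k = 2

obs 1: x=-5/2 → posterior Inverse-Gamma(15/2, 35/24)
obs 2: x=7 → posterior Inverse-Gamma(8, 1235/24)
obs 3: x=3/2 → posterior Inverse-Gamma(17/2, 739/12)
obs 4: x=6 → posterior Inverse-Gamma(9, 1225/12)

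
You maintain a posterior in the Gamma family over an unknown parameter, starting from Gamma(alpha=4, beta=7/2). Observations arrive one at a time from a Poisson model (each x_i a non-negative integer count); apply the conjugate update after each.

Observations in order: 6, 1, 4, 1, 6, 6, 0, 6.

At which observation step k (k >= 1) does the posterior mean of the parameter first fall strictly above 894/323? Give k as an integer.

obs 1: x=6 → posterior Gamma(10, 9/2)
obs 2: x=1 → posterior Gamma(11, 11/2)
obs 3: x=4 → posterior Gamma(15, 13/2)
obs 4: x=1 → posterior Gamma(16, 15/2)
obs 5: x=6 → posterior Gamma(22, 17/2)
obs 6: x=6 → posterior Gamma(28, 19/2)
obs 7: x=0 → posterior Gamma(28, 21/2)
obs 8: x=6 → posterior Gamma(34, 23/2)

k = 6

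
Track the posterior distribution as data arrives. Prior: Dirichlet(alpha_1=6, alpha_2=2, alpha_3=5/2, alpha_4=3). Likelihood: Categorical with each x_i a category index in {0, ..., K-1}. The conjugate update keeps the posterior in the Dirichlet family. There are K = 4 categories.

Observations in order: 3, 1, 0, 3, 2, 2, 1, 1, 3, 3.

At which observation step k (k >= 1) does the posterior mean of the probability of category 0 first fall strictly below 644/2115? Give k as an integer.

k = 10

obs 1: x=3 → posterior Dirichlet(6, 2, 5/2, 4)
obs 2: x=1 → posterior Dirichlet(6, 3, 5/2, 4)
obs 3: x=0 → posterior Dirichlet(7, 3, 5/2, 4)
obs 4: x=3 → posterior Dirichlet(7, 3, 5/2, 5)
obs 5: x=2 → posterior Dirichlet(7, 3, 7/2, 5)
obs 6: x=2 → posterior Dirichlet(7, 3, 9/2, 5)
obs 7: x=1 → posterior Dirichlet(7, 4, 9/2, 5)
obs 8: x=1 → posterior Dirichlet(7, 5, 9/2, 5)
obs 9: x=3 → posterior Dirichlet(7, 5, 9/2, 6)
obs 10: x=3 → posterior Dirichlet(7, 5, 9/2, 7)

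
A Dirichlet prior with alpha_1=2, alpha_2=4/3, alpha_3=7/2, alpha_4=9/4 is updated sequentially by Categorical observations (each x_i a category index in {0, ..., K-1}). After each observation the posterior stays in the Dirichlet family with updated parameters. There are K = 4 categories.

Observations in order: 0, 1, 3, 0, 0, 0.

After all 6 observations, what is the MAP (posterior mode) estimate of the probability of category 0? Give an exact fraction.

60/133

obs 1: x=0 → posterior Dirichlet(3, 4/3, 7/2, 9/4)
obs 2: x=1 → posterior Dirichlet(3, 7/3, 7/2, 9/4)
obs 3: x=3 → posterior Dirichlet(3, 7/3, 7/2, 13/4)
obs 4: x=0 → posterior Dirichlet(4, 7/3, 7/2, 13/4)
obs 5: x=0 → posterior Dirichlet(5, 7/3, 7/2, 13/4)
obs 6: x=0 → posterior Dirichlet(6, 7/3, 7/2, 13/4)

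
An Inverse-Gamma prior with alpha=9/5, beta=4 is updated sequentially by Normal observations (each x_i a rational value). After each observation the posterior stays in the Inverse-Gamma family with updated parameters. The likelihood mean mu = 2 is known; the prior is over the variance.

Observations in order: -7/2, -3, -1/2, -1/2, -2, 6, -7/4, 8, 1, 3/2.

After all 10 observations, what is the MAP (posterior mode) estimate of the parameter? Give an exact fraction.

obs 1: x=-7/2 → posterior Inverse-Gamma(23/10, 153/8)
obs 2: x=-3 → posterior Inverse-Gamma(14/5, 253/8)
obs 3: x=-1/2 → posterior Inverse-Gamma(33/10, 139/4)
obs 4: x=-1/2 → posterior Inverse-Gamma(19/5, 303/8)
obs 5: x=-2 → posterior Inverse-Gamma(43/10, 367/8)
obs 6: x=6 → posterior Inverse-Gamma(24/5, 431/8)
obs 7: x=-7/4 → posterior Inverse-Gamma(53/10, 1949/32)
obs 8: x=8 → posterior Inverse-Gamma(29/5, 2525/32)
obs 9: x=1 → posterior Inverse-Gamma(63/10, 2541/32)
obs 10: x=3/2 → posterior Inverse-Gamma(34/5, 2545/32)

12725/1248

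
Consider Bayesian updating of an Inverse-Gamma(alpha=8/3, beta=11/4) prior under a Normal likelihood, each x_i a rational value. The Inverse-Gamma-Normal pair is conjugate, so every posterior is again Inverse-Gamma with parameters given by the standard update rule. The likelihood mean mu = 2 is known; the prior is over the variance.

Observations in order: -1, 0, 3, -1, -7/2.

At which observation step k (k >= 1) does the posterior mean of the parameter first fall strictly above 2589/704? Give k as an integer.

k = 4

obs 1: x=-1 → posterior Inverse-Gamma(19/6, 29/4)
obs 2: x=0 → posterior Inverse-Gamma(11/3, 37/4)
obs 3: x=3 → posterior Inverse-Gamma(25/6, 39/4)
obs 4: x=-1 → posterior Inverse-Gamma(14/3, 57/4)
obs 5: x=-7/2 → posterior Inverse-Gamma(31/6, 235/8)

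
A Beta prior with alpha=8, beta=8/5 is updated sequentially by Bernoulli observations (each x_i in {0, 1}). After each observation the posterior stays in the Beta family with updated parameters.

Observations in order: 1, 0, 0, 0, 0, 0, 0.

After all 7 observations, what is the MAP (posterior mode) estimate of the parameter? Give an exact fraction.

40/73

obs 1: x=1 → posterior Beta(9, 8/5)
obs 2: x=0 → posterior Beta(9, 13/5)
obs 3: x=0 → posterior Beta(9, 18/5)
obs 4: x=0 → posterior Beta(9, 23/5)
obs 5: x=0 → posterior Beta(9, 28/5)
obs 6: x=0 → posterior Beta(9, 33/5)
obs 7: x=0 → posterior Beta(9, 38/5)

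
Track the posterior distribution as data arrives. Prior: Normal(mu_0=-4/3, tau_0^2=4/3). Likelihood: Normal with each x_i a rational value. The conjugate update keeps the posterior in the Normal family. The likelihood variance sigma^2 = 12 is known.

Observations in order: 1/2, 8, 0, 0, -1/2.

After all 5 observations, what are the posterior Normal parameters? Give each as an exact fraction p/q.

obs 1: x=1/2 → posterior Normal(-23/20, 6/5)
obs 2: x=8 → posterior Normal(-7/22, 12/11)
obs 3: x=0 → posterior Normal(-7/24, 1)
obs 4: x=0 → posterior Normal(-7/26, 12/13)
obs 5: x=-1/2 → posterior Normal(-2/7, 6/7)

mu_0=-2/7, tau_0^2=6/7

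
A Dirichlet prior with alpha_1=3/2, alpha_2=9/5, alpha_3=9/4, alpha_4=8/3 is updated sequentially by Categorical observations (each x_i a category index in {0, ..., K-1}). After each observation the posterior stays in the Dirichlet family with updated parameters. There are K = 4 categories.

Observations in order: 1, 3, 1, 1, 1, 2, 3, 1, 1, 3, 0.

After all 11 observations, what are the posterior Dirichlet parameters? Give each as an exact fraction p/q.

obs 1: x=1 → posterior Dirichlet(3/2, 14/5, 9/4, 8/3)
obs 2: x=3 → posterior Dirichlet(3/2, 14/5, 9/4, 11/3)
obs 3: x=1 → posterior Dirichlet(3/2, 19/5, 9/4, 11/3)
obs 4: x=1 → posterior Dirichlet(3/2, 24/5, 9/4, 11/3)
obs 5: x=1 → posterior Dirichlet(3/2, 29/5, 9/4, 11/3)
obs 6: x=2 → posterior Dirichlet(3/2, 29/5, 13/4, 11/3)
obs 7: x=3 → posterior Dirichlet(3/2, 29/5, 13/4, 14/3)
obs 8: x=1 → posterior Dirichlet(3/2, 34/5, 13/4, 14/3)
obs 9: x=1 → posterior Dirichlet(3/2, 39/5, 13/4, 14/3)
obs 10: x=3 → posterior Dirichlet(3/2, 39/5, 13/4, 17/3)
obs 11: x=0 → posterior Dirichlet(5/2, 39/5, 13/4, 17/3)

alpha_1=5/2, alpha_2=39/5, alpha_3=13/4, alpha_4=17/3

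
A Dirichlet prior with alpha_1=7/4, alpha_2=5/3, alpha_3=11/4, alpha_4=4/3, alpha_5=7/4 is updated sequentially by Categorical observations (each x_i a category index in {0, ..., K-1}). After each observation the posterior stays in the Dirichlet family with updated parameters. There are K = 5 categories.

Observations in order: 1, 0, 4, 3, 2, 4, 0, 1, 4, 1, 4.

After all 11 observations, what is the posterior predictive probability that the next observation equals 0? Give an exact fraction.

5/27

obs 1: x=1 → posterior Dirichlet(7/4, 8/3, 11/4, 4/3, 7/4)
obs 2: x=0 → posterior Dirichlet(11/4, 8/3, 11/4, 4/3, 7/4)
obs 3: x=4 → posterior Dirichlet(11/4, 8/3, 11/4, 4/3, 11/4)
obs 4: x=3 → posterior Dirichlet(11/4, 8/3, 11/4, 7/3, 11/4)
obs 5: x=2 → posterior Dirichlet(11/4, 8/3, 15/4, 7/3, 11/4)
obs 6: x=4 → posterior Dirichlet(11/4, 8/3, 15/4, 7/3, 15/4)
obs 7: x=0 → posterior Dirichlet(15/4, 8/3, 15/4, 7/3, 15/4)
obs 8: x=1 → posterior Dirichlet(15/4, 11/3, 15/4, 7/3, 15/4)
obs 9: x=4 → posterior Dirichlet(15/4, 11/3, 15/4, 7/3, 19/4)
obs 10: x=1 → posterior Dirichlet(15/4, 14/3, 15/4, 7/3, 19/4)
obs 11: x=4 → posterior Dirichlet(15/4, 14/3, 15/4, 7/3, 23/4)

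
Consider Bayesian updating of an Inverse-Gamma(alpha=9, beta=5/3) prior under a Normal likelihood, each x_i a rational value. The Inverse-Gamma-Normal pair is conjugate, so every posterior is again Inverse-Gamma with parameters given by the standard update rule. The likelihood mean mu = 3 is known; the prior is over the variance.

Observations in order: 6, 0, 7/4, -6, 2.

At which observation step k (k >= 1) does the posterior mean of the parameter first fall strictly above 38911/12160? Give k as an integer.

k = 4

obs 1: x=6 → posterior Inverse-Gamma(19/2, 37/6)
obs 2: x=0 → posterior Inverse-Gamma(10, 32/3)
obs 3: x=7/4 → posterior Inverse-Gamma(21/2, 1099/96)
obs 4: x=-6 → posterior Inverse-Gamma(11, 4987/96)
obs 5: x=2 → posterior Inverse-Gamma(23/2, 5035/96)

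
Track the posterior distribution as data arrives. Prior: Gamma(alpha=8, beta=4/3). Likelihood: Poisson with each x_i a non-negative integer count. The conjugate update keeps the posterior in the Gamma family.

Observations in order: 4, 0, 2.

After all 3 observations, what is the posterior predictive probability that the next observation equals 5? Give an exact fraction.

obs 1: x=4 → posterior Gamma(12, 7/3)
obs 2: x=0 → posterior Gamma(12, 10/3)
obs 3: x=2 → posterior Gamma(14, 13/3)

1024714016507397060117/9444732965739290427392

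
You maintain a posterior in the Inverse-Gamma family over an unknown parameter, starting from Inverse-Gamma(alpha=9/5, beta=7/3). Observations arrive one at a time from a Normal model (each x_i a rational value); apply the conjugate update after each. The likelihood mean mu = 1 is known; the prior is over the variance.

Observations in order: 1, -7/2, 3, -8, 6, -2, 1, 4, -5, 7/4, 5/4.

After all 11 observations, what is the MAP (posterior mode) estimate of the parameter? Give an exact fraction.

22745/1992

obs 1: x=1 → posterior Inverse-Gamma(23/10, 7/3)
obs 2: x=-7/2 → posterior Inverse-Gamma(14/5, 299/24)
obs 3: x=3 → posterior Inverse-Gamma(33/10, 347/24)
obs 4: x=-8 → posterior Inverse-Gamma(19/5, 1319/24)
obs 5: x=6 → posterior Inverse-Gamma(43/10, 1619/24)
obs 6: x=-2 → posterior Inverse-Gamma(24/5, 1727/24)
obs 7: x=1 → posterior Inverse-Gamma(53/10, 1727/24)
obs 8: x=4 → posterior Inverse-Gamma(29/5, 1835/24)
obs 9: x=-5 → posterior Inverse-Gamma(63/10, 2267/24)
obs 10: x=7/4 → posterior Inverse-Gamma(34/5, 9095/96)
obs 11: x=5/4 → posterior Inverse-Gamma(73/10, 4549/48)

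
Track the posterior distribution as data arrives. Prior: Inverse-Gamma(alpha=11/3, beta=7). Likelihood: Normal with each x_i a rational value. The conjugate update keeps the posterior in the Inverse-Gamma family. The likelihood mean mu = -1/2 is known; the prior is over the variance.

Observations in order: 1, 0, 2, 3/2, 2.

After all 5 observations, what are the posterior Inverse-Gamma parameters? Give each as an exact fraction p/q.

alpha=37/6, beta=33/2

obs 1: x=1 → posterior Inverse-Gamma(25/6, 65/8)
obs 2: x=0 → posterior Inverse-Gamma(14/3, 33/4)
obs 3: x=2 → posterior Inverse-Gamma(31/6, 91/8)
obs 4: x=3/2 → posterior Inverse-Gamma(17/3, 107/8)
obs 5: x=2 → posterior Inverse-Gamma(37/6, 33/2)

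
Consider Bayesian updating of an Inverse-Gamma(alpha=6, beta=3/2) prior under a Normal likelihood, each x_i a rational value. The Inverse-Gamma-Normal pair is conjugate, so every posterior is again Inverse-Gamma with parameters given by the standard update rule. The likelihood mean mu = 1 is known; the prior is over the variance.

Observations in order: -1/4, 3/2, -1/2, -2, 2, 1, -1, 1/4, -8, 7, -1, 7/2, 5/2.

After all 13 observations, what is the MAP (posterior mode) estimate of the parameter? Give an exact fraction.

obs 1: x=-1/4 → posterior Inverse-Gamma(13/2, 73/32)
obs 2: x=3/2 → posterior Inverse-Gamma(7, 77/32)
obs 3: x=-1/2 → posterior Inverse-Gamma(15/2, 113/32)
obs 4: x=-2 → posterior Inverse-Gamma(8, 257/32)
obs 5: x=2 → posterior Inverse-Gamma(17/2, 273/32)
obs 6: x=1 → posterior Inverse-Gamma(9, 273/32)
obs 7: x=-1 → posterior Inverse-Gamma(19/2, 337/32)
obs 8: x=1/4 → posterior Inverse-Gamma(10, 173/16)
obs 9: x=-8 → posterior Inverse-Gamma(21/2, 821/16)
obs 10: x=7 → posterior Inverse-Gamma(11, 1109/16)
obs 11: x=-1 → posterior Inverse-Gamma(23/2, 1141/16)
obs 12: x=7/2 → posterior Inverse-Gamma(12, 1191/16)
obs 13: x=5/2 → posterior Inverse-Gamma(25/2, 1209/16)

403/72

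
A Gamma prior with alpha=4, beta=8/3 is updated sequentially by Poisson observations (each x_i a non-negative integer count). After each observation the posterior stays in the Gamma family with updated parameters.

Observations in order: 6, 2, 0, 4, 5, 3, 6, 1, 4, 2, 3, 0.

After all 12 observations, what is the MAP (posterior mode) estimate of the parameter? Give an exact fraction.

117/44

obs 1: x=6 → posterior Gamma(10, 11/3)
obs 2: x=2 → posterior Gamma(12, 14/3)
obs 3: x=0 → posterior Gamma(12, 17/3)
obs 4: x=4 → posterior Gamma(16, 20/3)
obs 5: x=5 → posterior Gamma(21, 23/3)
obs 6: x=3 → posterior Gamma(24, 26/3)
obs 7: x=6 → posterior Gamma(30, 29/3)
obs 8: x=1 → posterior Gamma(31, 32/3)
obs 9: x=4 → posterior Gamma(35, 35/3)
obs 10: x=2 → posterior Gamma(37, 38/3)
obs 11: x=3 → posterior Gamma(40, 41/3)
obs 12: x=0 → posterior Gamma(40, 44/3)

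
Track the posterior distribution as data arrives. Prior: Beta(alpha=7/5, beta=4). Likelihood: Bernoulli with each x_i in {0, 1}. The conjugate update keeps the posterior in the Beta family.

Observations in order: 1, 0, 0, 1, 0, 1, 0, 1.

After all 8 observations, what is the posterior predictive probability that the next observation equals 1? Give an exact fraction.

obs 1: x=1 → posterior Beta(12/5, 4)
obs 2: x=0 → posterior Beta(12/5, 5)
obs 3: x=0 → posterior Beta(12/5, 6)
obs 4: x=1 → posterior Beta(17/5, 6)
obs 5: x=0 → posterior Beta(17/5, 7)
obs 6: x=1 → posterior Beta(22/5, 7)
obs 7: x=0 → posterior Beta(22/5, 8)
obs 8: x=1 → posterior Beta(27/5, 8)

27/67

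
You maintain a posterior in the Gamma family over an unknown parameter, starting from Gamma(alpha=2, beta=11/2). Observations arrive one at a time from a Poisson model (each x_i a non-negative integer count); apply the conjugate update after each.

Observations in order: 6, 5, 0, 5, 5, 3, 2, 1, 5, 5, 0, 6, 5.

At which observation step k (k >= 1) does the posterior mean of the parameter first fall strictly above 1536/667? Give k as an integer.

obs 1: x=6 → posterior Gamma(8, 13/2)
obs 2: x=5 → posterior Gamma(13, 15/2)
obs 3: x=0 → posterior Gamma(13, 17/2)
obs 4: x=5 → posterior Gamma(18, 19/2)
obs 5: x=5 → posterior Gamma(23, 21/2)
obs 6: x=3 → posterior Gamma(26, 23/2)
obs 7: x=2 → posterior Gamma(28, 25/2)
obs 8: x=1 → posterior Gamma(29, 27/2)
obs 9: x=5 → posterior Gamma(34, 29/2)
obs 10: x=5 → posterior Gamma(39, 31/2)
obs 11: x=0 → posterior Gamma(39, 33/2)
obs 12: x=6 → posterior Gamma(45, 35/2)
obs 13: x=5 → posterior Gamma(50, 37/2)

k = 9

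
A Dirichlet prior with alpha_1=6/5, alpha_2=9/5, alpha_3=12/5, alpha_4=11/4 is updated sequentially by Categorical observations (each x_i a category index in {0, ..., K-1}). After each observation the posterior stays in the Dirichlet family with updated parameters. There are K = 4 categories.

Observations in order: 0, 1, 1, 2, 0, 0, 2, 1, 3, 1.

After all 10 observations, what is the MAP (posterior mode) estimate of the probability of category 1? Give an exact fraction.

96/283

obs 1: x=0 → posterior Dirichlet(11/5, 9/5, 12/5, 11/4)
obs 2: x=1 → posterior Dirichlet(11/5, 14/5, 12/5, 11/4)
obs 3: x=1 → posterior Dirichlet(11/5, 19/5, 12/5, 11/4)
obs 4: x=2 → posterior Dirichlet(11/5, 19/5, 17/5, 11/4)
obs 5: x=0 → posterior Dirichlet(16/5, 19/5, 17/5, 11/4)
obs 6: x=0 → posterior Dirichlet(21/5, 19/5, 17/5, 11/4)
obs 7: x=2 → posterior Dirichlet(21/5, 19/5, 22/5, 11/4)
obs 8: x=1 → posterior Dirichlet(21/5, 24/5, 22/5, 11/4)
obs 9: x=3 → posterior Dirichlet(21/5, 24/5, 22/5, 15/4)
obs 10: x=1 → posterior Dirichlet(21/5, 29/5, 22/5, 15/4)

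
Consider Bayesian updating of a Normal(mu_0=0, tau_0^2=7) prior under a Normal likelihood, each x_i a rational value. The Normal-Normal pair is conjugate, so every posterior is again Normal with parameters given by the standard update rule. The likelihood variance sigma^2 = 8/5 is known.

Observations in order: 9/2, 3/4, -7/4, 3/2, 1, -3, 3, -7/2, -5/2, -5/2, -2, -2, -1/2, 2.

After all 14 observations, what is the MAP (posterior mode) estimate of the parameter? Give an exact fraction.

obs 1: x=9/2 → posterior Normal(315/86, 56/43)
obs 2: x=3/4 → posterior Normal(245/104, 28/39)
obs 3: x=-7/4 → posterior Normal(245/226, 56/113)
obs 4: x=3/2 → posterior Normal(175/148, 14/37)
obs 5: x=1 → posterior Normal(70/61, 56/183)
obs 6: x=-3 → posterior Normal(105/218, 28/109)
obs 7: x=3 → posterior Normal(210/253, 56/253)
obs 8: x=-7/2 → posterior Normal(175/576, 7/36)
obs 9: x=-5/2 → posterior Normal(0, 56/323)
obs 10: x=-5/2 → posterior Normal(-175/716, 28/179)
obs 11: x=-2 → posterior Normal(-105/262, 56/393)
obs 12: x=-2 → posterior Normal(-455/856, 14/107)
obs 13: x=-1/2 → posterior Normal(-245/463, 56/463)
obs 14: x=2 → posterior Normal(-175/498, 28/249)

-175/498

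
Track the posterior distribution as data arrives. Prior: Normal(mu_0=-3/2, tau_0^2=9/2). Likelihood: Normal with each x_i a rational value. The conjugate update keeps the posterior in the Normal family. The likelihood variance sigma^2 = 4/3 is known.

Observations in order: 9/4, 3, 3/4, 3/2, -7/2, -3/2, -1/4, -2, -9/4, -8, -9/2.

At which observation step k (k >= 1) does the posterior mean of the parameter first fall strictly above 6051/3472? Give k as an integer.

obs 1: x=9/4 → posterior Normal(39/28, 36/35)
obs 2: x=3 → posterior Normal(519/248, 18/31)
obs 3: x=3/4 → posterior Normal(150/89, 36/89)
obs 4: x=3/2 → posterior Normal(381/232, 9/29)
obs 5: x=-7/2 → posterior Normal(96/143, 36/143)
obs 6: x=-3/2 → posterior Normal(111/340, 18/85)
obs 7: x=-1/4 → posterior Normal(195/788, 36/197)
obs 8: x=-2 → posterior Normal(-3/128, 9/56)
obs 9: x=-9/4 → posterior Normal(-66/251, 36/251)
obs 10: x=-8 → posterior Normal(-141/139, 18/139)
obs 11: x=-9/2 → posterior Normal(-807/610, 36/305)

k = 2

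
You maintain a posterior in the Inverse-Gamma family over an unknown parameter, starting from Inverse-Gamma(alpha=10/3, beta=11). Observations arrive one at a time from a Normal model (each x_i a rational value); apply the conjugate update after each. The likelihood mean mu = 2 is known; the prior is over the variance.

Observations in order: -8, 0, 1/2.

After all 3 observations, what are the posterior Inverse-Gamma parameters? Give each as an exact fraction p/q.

alpha=29/6, beta=513/8

obs 1: x=-8 → posterior Inverse-Gamma(23/6, 61)
obs 2: x=0 → posterior Inverse-Gamma(13/3, 63)
obs 3: x=1/2 → posterior Inverse-Gamma(29/6, 513/8)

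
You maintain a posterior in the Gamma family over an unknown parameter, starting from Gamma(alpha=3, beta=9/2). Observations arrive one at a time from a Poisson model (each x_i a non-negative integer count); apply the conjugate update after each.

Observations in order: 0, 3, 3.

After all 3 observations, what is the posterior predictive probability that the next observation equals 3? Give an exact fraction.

obs 1: x=0 → posterior Gamma(3, 11/2)
obs 2: x=3 → posterior Gamma(6, 13/2)
obs 3: x=3 → posterior Gamma(9, 15/2)

50745234375000/582622237229761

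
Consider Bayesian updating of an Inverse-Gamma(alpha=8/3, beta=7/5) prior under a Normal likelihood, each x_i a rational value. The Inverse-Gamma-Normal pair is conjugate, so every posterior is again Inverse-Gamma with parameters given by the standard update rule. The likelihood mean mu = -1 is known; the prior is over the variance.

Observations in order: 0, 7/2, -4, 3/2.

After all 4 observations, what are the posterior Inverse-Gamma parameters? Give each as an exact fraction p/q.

obs 1: x=0 → posterior Inverse-Gamma(19/6, 19/10)
obs 2: x=7/2 → posterior Inverse-Gamma(11/3, 481/40)
obs 3: x=-4 → posterior Inverse-Gamma(25/6, 661/40)
obs 4: x=3/2 → posterior Inverse-Gamma(14/3, 393/20)

alpha=14/3, beta=393/20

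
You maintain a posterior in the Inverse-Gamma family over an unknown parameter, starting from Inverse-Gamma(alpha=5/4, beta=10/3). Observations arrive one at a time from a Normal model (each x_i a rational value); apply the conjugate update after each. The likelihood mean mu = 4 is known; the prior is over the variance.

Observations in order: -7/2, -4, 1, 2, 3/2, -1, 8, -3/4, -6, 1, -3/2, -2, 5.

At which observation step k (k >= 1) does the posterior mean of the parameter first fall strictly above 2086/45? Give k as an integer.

k = 2

obs 1: x=-7/2 → posterior Inverse-Gamma(7/4, 755/24)
obs 2: x=-4 → posterior Inverse-Gamma(9/4, 1523/24)
obs 3: x=1 → posterior Inverse-Gamma(11/4, 1631/24)
obs 4: x=2 → posterior Inverse-Gamma(13/4, 1679/24)
obs 5: x=3/2 → posterior Inverse-Gamma(15/4, 877/12)
obs 6: x=-1 → posterior Inverse-Gamma(17/4, 1027/12)
obs 7: x=8 → posterior Inverse-Gamma(19/4, 1123/12)
obs 8: x=-3/4 → posterior Inverse-Gamma(21/4, 10067/96)
obs 9: x=-6 → posterior Inverse-Gamma(23/4, 14867/96)
obs 10: x=1 → posterior Inverse-Gamma(25/4, 15299/96)
obs 11: x=-3/2 → posterior Inverse-Gamma(27/4, 16751/96)
obs 12: x=-2 → posterior Inverse-Gamma(29/4, 18479/96)
obs 13: x=5 → posterior Inverse-Gamma(31/4, 18527/96)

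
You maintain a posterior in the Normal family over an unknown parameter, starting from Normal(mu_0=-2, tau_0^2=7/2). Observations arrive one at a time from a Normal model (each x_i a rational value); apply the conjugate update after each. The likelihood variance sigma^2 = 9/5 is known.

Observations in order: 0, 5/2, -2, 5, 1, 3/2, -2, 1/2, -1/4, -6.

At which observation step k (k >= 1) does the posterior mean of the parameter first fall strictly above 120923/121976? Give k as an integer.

obs 1: x=0 → posterior Normal(-36/53, 63/53)
obs 2: x=5/2 → posterior Normal(103/176, 63/88)
obs 3: x=-2 → posterior Normal(-37/246, 21/41)
obs 4: x=5 → posterior Normal(313/316, 63/158)
obs 5: x=1 → posterior Normal(383/386, 63/193)
obs 6: x=3/2 → posterior Normal(61/57, 21/76)
obs 7: x=-2 → posterior Normal(174/263, 63/263)
obs 8: x=1/2 → posterior Normal(383/596, 63/298)
obs 9: x=-1/4 → posterior Normal(731/1332, 7/37)
obs 10: x=-6 → posterior Normal(-109/1472, 63/368)

k = 5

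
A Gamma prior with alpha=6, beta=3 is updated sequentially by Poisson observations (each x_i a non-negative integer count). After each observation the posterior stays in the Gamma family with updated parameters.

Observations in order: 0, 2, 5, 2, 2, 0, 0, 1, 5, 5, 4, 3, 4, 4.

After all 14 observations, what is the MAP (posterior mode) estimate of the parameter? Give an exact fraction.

obs 1: x=0 → posterior Gamma(6, 4)
obs 2: x=2 → posterior Gamma(8, 5)
obs 3: x=5 → posterior Gamma(13, 6)
obs 4: x=2 → posterior Gamma(15, 7)
obs 5: x=2 → posterior Gamma(17, 8)
obs 6: x=0 → posterior Gamma(17, 9)
obs 7: x=0 → posterior Gamma(17, 10)
obs 8: x=1 → posterior Gamma(18, 11)
obs 9: x=5 → posterior Gamma(23, 12)
obs 10: x=5 → posterior Gamma(28, 13)
obs 11: x=4 → posterior Gamma(32, 14)
obs 12: x=3 → posterior Gamma(35, 15)
obs 13: x=4 → posterior Gamma(39, 16)
obs 14: x=4 → posterior Gamma(43, 17)

42/17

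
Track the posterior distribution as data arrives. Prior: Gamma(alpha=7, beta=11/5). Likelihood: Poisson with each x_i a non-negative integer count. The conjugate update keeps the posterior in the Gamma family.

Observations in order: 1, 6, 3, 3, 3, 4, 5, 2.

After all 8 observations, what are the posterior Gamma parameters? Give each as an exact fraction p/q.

obs 1: x=1 → posterior Gamma(8, 16/5)
obs 2: x=6 → posterior Gamma(14, 21/5)
obs 3: x=3 → posterior Gamma(17, 26/5)
obs 4: x=3 → posterior Gamma(20, 31/5)
obs 5: x=3 → posterior Gamma(23, 36/5)
obs 6: x=4 → posterior Gamma(27, 41/5)
obs 7: x=5 → posterior Gamma(32, 46/5)
obs 8: x=2 → posterior Gamma(34, 51/5)

alpha=34, beta=51/5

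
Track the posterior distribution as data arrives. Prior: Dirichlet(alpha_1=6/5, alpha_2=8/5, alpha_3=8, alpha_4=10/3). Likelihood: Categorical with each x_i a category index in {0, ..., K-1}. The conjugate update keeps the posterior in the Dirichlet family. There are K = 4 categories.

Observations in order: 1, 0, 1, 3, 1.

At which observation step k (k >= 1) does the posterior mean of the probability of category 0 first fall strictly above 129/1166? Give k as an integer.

k = 2

obs 1: x=1 → posterior Dirichlet(6/5, 13/5, 8, 10/3)
obs 2: x=0 → posterior Dirichlet(11/5, 13/5, 8, 10/3)
obs 3: x=1 → posterior Dirichlet(11/5, 18/5, 8, 10/3)
obs 4: x=3 → posterior Dirichlet(11/5, 18/5, 8, 13/3)
obs 5: x=1 → posterior Dirichlet(11/5, 23/5, 8, 13/3)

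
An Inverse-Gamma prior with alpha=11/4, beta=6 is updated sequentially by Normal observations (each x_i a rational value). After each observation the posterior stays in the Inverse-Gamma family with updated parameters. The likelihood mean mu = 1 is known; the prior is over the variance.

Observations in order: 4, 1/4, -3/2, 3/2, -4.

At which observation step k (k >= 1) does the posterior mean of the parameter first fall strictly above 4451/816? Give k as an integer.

obs 1: x=4 → posterior Inverse-Gamma(13/4, 21/2)
obs 2: x=1/4 → posterior Inverse-Gamma(15/4, 345/32)
obs 3: x=-3/2 → posterior Inverse-Gamma(17/4, 445/32)
obs 4: x=3/2 → posterior Inverse-Gamma(19/4, 449/32)
obs 5: x=-4 → posterior Inverse-Gamma(21/4, 849/32)

k = 5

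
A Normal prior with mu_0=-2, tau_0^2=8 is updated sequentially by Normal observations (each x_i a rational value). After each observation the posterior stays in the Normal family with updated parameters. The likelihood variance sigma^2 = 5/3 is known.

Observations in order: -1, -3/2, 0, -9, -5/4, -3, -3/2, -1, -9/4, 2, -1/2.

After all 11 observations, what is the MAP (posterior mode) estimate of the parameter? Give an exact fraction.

-466/269

obs 1: x=-1 → posterior Normal(-34/29, 40/29)
obs 2: x=-3/2 → posterior Normal(-70/53, 40/53)
obs 3: x=0 → posterior Normal(-10/11, 40/77)
obs 4: x=-9 → posterior Normal(-286/101, 40/101)
obs 5: x=-5/4 → posterior Normal(-316/125, 8/25)
obs 6: x=-3 → posterior Normal(-388/149, 40/149)
obs 7: x=-3/2 → posterior Normal(-424/173, 40/173)
obs 8: x=-1 → posterior Normal(-448/197, 40/197)
obs 9: x=-9/4 → posterior Normal(-502/221, 40/221)
obs 10: x=2 → posterior Normal(-454/245, 8/49)
obs 11: x=-1/2 → posterior Normal(-466/269, 40/269)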